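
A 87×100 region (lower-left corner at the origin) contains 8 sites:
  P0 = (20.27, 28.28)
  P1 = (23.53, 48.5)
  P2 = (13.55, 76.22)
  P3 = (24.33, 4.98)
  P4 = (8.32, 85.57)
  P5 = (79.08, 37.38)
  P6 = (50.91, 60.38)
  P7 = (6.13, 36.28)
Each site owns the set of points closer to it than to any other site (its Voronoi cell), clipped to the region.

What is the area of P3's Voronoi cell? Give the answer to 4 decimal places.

Area of P3's cell: 1023.3511

1. box [0,87]×[0,100]: [(0, 0) (87, 0) (87, 100) (0, 100)]
2. ⊥bis P3·P0 via (22.3,16.63): [(0, 12.7442) (0, 0) (87, 0) (87, 27.9039)]  |A|=1768.1947
3. ⊥bis P3·P1 via (23.93,26.74): [(86.9709, 27.8988) (0, 12.7442) (0, 0) (87, 0) (87, 27.8994)]  |A|=1768.1947
4. ⊥bis P3·P2 via (18.94,40.6): [(86.9709, 27.8988) (0, 12.7442) (0, 0) (87, 0) (87, 27.8994)]  |A|=1768.1947
5. ⊥bis P3·P4 via (16.325,45.275): [(86.9709, 27.8988) (0, 12.7442) (0, 0) (87, 0) (87, 27.8994)]  |A|=1768.1947
6. ⊥bis P3·P5 via (51.705,21.18): [(51.3972, 21.7002) (0, 12.7442) (0, 0) (64.2389, 0)]  |A|=1024.5064
7. ⊥bis P3·P6 via (37.62,32.68): [(51.3972, 21.7002) (0, 12.7442) (0, 0) (64.2389, 0)]  |A|=1024.5064
8. ⊥bis P3·P7 via (15.23,20.63): [(51.3972, 21.7002) (2.3821, 13.1593) (0, 11.7742) (0, 0) (64.2389, 0)]  |A|=1023.3511
9. canonical 5-gon: [(51.3972, 21.7002) (2.3821, 13.1593) (0, 11.7742) (0, 0) (64.2389, 0)]
10. shoelace: 1023.3511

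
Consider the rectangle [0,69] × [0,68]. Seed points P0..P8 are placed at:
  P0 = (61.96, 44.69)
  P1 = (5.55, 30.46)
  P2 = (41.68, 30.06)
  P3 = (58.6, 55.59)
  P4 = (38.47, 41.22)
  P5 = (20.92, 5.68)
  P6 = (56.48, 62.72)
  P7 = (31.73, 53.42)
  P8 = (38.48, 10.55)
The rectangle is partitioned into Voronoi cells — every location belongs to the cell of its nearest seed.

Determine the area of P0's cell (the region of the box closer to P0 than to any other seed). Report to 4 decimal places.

Area of P0's cell: 437.8753

1. box [0,69]×[0,68]: [(0, 0) (69, 0) (69, 68) (0, 68)]
2. ⊥bis P0·P1 via (33.755,37.575): [(43.2337, 0) (69, 0) (69, 68) (26.08, 68)]  |A|=2335.3355
3. ⊥bis P0·P2 via (51.82,37.375): [(69, 13.5602) (69, 68) (29.7271, 68)]  |A|=1069.0039
4. ⊥bis P0·P3 via (60.28,50.14): [(45.8256, 45.6843) (69, 13.5602) (69, 52.828)]  |A|=455.003
5. ⊥bis P0·P4 via (50.215,42.955): [(49.6382, 46.8596) (50.8383, 38.7359) (69, 13.5602) (69, 52.828)]  |A|=438.8118
6. ⊥bis P0·P5 via (41.44,25.185): [(49.6382, 46.8596) (50.8383, 38.7359) (69, 13.5602) (69, 52.828)]  |A|=438.8118
7. ⊥bis P0·P6 via (59.22,53.705): [(49.6382, 46.8596) (50.8383, 38.7359) (69, 13.5602) (69, 52.828)]  |A|=438.8118
8. ⊥bis P0·P7 via (46.845,49.055): [(49.6382, 46.8596) (50.8383, 38.7359) (69, 13.5602) (69, 52.828)]  |A|=438.8118
9. ⊥bis P0·P8 via (50.22,27.62): [(49.6382, 46.8596) (50.8383, 38.7359) (67.3624, 15.8302) (69, 14.7039) (69, 52.828)]  |A|=437.8753
10. canonical 5-gon: [(49.6382, 46.8596) (50.8383, 38.7359) (67.3624, 15.8302) (69, 14.7039) (69, 52.828)]
11. shoelace: 437.8753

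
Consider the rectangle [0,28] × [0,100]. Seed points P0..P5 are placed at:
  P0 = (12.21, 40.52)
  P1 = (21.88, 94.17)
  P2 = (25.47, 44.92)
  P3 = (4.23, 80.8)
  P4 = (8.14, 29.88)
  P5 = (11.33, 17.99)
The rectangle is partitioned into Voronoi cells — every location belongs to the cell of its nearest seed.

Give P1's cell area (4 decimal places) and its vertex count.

Area of P1's cell: 392.1958 (4 vertices)

1. box [0,28]×[0,100]: [(0, 0) (28, 0) (28, 100) (0, 100)]
2. ⊥bis P1·P0 via (17.045,67.345): [(0, 70.4172) (28, 65.3704) (28, 100) (0, 100)]  |A|=898.9725
3. ⊥bis P1·P2 via (23.675,69.545): [(0, 70.4172) (10.2632, 68.5674) (28, 69.8603) (28, 100) (0, 100)]  |A|=859.155
4. ⊥bis P1·P3 via (13.055,87.485): [(26.4893, 69.7501) (28, 69.8603) (28, 100) (3.5748, 100)]  |A|=392.1958
5. ⊥bis P1·P4 via (15.01,62.025): [(26.4893, 69.7501) (28, 69.8603) (28, 100) (3.5748, 100)]  |A|=392.1958
6. ⊥bis P1·P5 via (16.605,56.08): [(26.4893, 69.7501) (28, 69.8603) (28, 100) (3.5748, 100)]  |A|=392.1958
7. canonical 4-gon: [(26.4893, 69.7501) (28, 69.8603) (28, 100) (3.5748, 100)]
8. shoelace: 392.1958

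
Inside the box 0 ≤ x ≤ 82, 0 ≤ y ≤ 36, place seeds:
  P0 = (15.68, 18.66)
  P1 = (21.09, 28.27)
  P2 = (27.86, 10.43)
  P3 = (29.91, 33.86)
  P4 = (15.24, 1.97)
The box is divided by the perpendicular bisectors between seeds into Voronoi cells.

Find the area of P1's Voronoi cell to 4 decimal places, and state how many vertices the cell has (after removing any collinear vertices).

Area of P1's cell: 263.7603 (5 vertices)

1. box [0,82]×[0,36]: [(0, 0) (82, 0) (82, 36) (0, 36)]
2. ⊥bis P1·P0 via (18.385,23.465): [(0, 33.8149) (60.0668, 0) (82, 0) (82, 36) (0, 36)]  |A|=1936.4223
3. ⊥bis P1·P2 via (24.475,19.35): [(0, 33.8149) (25.2035, 19.6265) (68.3503, 36) (0, 36)]  |A|=587.1039
4. ⊥bis P1·P3 via (25.5,31.065): [(0, 33.8149) (25.2035, 19.6265) (31.2866, 21.9349) (22.3723, 36) (0, 36)]  |A|=263.7603
5. ⊥bis P1·P4 via (18.165,15.12): [(0, 33.8149) (25.2035, 19.6265) (31.2866, 21.9349) (22.3723, 36) (0, 36)]  |A|=263.7603
6. canonical 5-gon: [(0, 33.8149) (25.2035, 19.6265) (31.2866, 21.9349) (22.3723, 36) (0, 36)]
7. shoelace: 263.7603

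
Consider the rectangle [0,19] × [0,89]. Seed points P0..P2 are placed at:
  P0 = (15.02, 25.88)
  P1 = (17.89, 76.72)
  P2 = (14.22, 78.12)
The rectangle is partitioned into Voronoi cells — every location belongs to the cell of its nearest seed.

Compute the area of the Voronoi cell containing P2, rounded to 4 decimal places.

Area of P2's cell: 494.6322

1. box [0,19]×[0,89]: [(0, 0) (19, 0) (19, 89) (0, 89)]
2. ⊥bis P2·P0 via (14.62,52): [(0, 51.7761) (19, 52.0671) (19, 89) (0, 89)]  |A|=704.4897
3. ⊥bis P2·P1 via (16.055,77.42): [(0, 51.7761) (6.3094, 51.8727) (19, 85.1401) (19, 89) (0, 89)]  |A|=494.6322
4. canonical 5-gon: [(0, 51.7761) (6.3094, 51.8727) (19, 85.1401) (19, 89) (0, 89)]
5. shoelace: 494.6322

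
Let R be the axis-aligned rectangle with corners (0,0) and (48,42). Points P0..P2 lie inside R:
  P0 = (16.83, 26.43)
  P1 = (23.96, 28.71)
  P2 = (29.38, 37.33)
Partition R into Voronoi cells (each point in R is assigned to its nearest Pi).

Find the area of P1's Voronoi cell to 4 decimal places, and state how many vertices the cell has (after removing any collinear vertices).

1. box [0,48]×[0,42]: [(0, 0) (48, 0) (48, 42) (0, 42)]
2. ⊥bis P1·P0 via (20.395,27.57): [(29.2112, 0) (48, 0) (48, 42) (15.7806, 42)]  |A|=1071.1711
3. ⊥bis P1·P2 via (26.67,33.02): [(16.6344, 39.3301) (29.2112, 0) (48, 0) (48, 19.6083)]  |A|=676.9956
4. canonical 4-gon: [(16.6344, 39.3301) (29.2112, 0) (48, 0) (48, 19.6083)]
5. shoelace: 676.9956

Area of P1's cell: 676.9956 (4 vertices)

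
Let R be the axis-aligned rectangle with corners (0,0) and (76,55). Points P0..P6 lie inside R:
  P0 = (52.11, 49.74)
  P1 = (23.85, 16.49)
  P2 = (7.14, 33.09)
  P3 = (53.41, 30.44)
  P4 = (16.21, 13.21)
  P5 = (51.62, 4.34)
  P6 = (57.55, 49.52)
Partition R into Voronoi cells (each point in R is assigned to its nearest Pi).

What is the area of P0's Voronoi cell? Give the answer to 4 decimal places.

1. box [0,76]×[0,55]: [(0, 0) (76, 0) (76, 55) (0, 55)]
2. ⊥bis P0·P1 via (37.98,33.115): [(76, 0.8009) (76, 55) (12.2307, 55)]  |A|=1728.1216
3. ⊥bis P0·P2 via (29.625,41.415): [(30.2727, 39.6656) (76, 0.8009) (76, 55) (24.5952, 55)]  |A|=1633.3204
4. ⊥bis P0·P3 via (52.76,40.09): [(30.2727, 39.6656) (31.4613, 38.6554) (76, 41.6554) (76, 55) (24.5952, 55)]  |A|=723.5173
5. ⊥bis P0·P4 via (34.16,31.475): [(30.2727, 39.6656) (31.4613, 38.6554) (76, 41.6554) (76, 55) (24.5952, 55)]  |A|=723.5173
6. ⊥bis P0·P5 via (51.865,27.04): [(30.2727, 39.6656) (31.4613, 38.6554) (76, 41.6554) (76, 55) (24.5952, 55)]  |A|=723.5173
7. ⊥bis P0·P6 via (54.83,49.63): [(30.2727, 39.6656) (31.4613, 38.6554) (54.4488, 40.2038) (55.0472, 55) (24.5952, 55)]  |A|=424.7095
8. canonical 5-gon: [(30.2727, 39.6656) (31.4613, 38.6554) (54.4488, 40.2038) (55.0472, 55) (24.5952, 55)]
9. shoelace: 424.7095

Area of P0's cell: 424.7095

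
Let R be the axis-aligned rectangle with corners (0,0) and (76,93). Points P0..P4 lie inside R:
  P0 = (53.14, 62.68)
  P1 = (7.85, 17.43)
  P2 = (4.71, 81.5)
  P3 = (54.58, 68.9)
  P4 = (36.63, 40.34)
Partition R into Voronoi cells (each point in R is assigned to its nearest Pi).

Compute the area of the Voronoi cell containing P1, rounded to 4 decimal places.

1. box [0,76]×[0,93]: [(0, 0) (76, 0) (76, 93) (0, 93)]
2. ⊥bis P1·P0 via (30.495,40.055): [(0, 70.577) (0, 0) (70.5146, 0)]  |A|=2488.3538
3. ⊥bis P1·P2 via (6.28,49.465): [(20.4018, 50.1571) (0, 49.1572) (0, 0) (70.5146, 0)]  |A|=2269.8529
4. ⊥bis P1·P3 via (31.215,43.165): [(20.4018, 50.1571) (0, 49.1572) (0, 0) (70.5146, 0)]  |A|=2269.8529
5. ⊥bis P1·P4 via (22.24,28.885): [(5.8734, 49.4451) (0, 49.1572) (0, 0) (45.2336, 0)]  |A|=1262.6485
6. canonical 4-gon: [(5.8734, 49.4451) (0, 49.1572) (0, 0) (45.2336, 0)]
7. shoelace: 1262.6485

Area of P1's cell: 1262.6485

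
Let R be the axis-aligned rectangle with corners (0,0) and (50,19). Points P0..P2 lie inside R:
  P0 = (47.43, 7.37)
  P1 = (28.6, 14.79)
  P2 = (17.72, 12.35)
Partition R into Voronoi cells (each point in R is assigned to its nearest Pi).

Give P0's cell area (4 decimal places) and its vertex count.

Area of P0's cell: 239.5444 (4 vertices)

1. box [0,50]×[0,19]: [(0, 0) (50, 0) (50, 19) (0, 19)]
2. ⊥bis P0·P1 via (38.015,11.08): [(33.6489, 0) (50, 0) (50, 19) (41.1359, 19)]  |A|=239.5444
3. ⊥bis P0·P2 via (32.575,9.86): [(33.6489, 0) (50, 0) (50, 19) (41.1359, 19)]  |A|=239.5444
4. canonical 4-gon: [(33.6489, 0) (50, 0) (50, 19) (41.1359, 19)]
5. shoelace: 239.5444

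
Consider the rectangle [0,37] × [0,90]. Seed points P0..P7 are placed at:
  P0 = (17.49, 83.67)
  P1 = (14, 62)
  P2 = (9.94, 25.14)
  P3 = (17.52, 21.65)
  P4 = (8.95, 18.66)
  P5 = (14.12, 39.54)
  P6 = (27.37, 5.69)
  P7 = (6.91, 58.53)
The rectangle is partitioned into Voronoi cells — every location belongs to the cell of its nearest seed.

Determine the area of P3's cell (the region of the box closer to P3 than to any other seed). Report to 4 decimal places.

Area of P3's cell: 368.9410

1. box [0,37]×[0,90]: [(0, 0) (37, 0) (37, 90) (0, 90)]
2. ⊥bis P3·P0 via (17.505,52.66): [(0, 52.6515) (0, 0) (37, 0) (37, 52.6694)]  |A|=1948.4378
3. ⊥bis P3·P1 via (15.76,41.825): [(0, 40.4501) (0, 0) (37, 0) (37, 43.6779)]  |A|=1556.3691
4. ⊥bis P3·P2 via (13.73,23.395): [(22.4857, 42.4117) (2.9584, 0) (37, 0) (37, 43.6779)]  |A|=1038.8577
5. ⊥bis P3·P4 via (13.235,20.155): [(22.4857, 42.4117) (12.8053, 21.3866) (20.2669, 0) (37, 0) (37, 43.6779)]  |A|=853.7727
6. ⊥bis P3·P5 via (15.82,30.595): [(17.1625, 30.8501) (12.8053, 21.3866) (20.2669, 0) (37, 0) (37, 34.6203)]  |A|=683.3983
7. ⊥bis P3·P6 via (22.445,13.67): [(17.1625, 30.8501) (12.8053, 21.3866) (16.7285, 10.1419) (37, 22.6529) (37, 34.6203)]  |A|=368.941
8. ⊥bis P3·P7 via (12.215,40.09): [(17.1625, 30.8501) (12.8053, 21.3866) (16.7285, 10.1419) (37, 22.6529) (37, 34.6203)]  |A|=368.941
9. canonical 5-gon: [(17.1625, 30.8501) (12.8053, 21.3866) (16.7285, 10.1419) (37, 22.6529) (37, 34.6203)]
10. shoelace: 368.941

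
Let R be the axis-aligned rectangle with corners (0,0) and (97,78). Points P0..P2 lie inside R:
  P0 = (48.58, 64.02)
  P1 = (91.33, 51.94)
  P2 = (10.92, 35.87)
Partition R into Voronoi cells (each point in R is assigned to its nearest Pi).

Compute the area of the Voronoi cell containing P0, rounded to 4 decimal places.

1. box [0,97]×[0,78]: [(0, 0) (97, 0) (97, 78) (0, 78)]
2. ⊥bis P0·P1 via (69.955,57.98): [(0, 0) (53.5714, 0) (75.6121, 78) (0, 78)]  |A|=5038.1575
3. ⊥bis P0·P2 via (29.75,49.945): [(57.278, 13.1172) (75.6121, 78) (8.7795, 78)]  |A|=2168.1439
4. canonical 3-gon: [(57.278, 13.1172) (75.6121, 78) (8.7795, 78)]
5. shoelace: 2168.1439

Area of P0's cell: 2168.1439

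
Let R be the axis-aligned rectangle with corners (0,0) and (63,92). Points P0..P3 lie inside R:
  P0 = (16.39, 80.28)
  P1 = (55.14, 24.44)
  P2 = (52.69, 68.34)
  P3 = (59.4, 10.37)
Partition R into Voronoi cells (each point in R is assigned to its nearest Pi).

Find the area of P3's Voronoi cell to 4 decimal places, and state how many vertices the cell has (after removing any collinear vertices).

Area of P3's cell: 604.9619 (4 vertices)

1. box [0,63]×[0,92]: [(0, 0) (63, 0) (63, 92) (0, 92)]
2. ⊥bis P3·P0 via (37.895,45.325): [(0, 22.0113) (0, 0) (63, 0) (63, 60.7701)]  |A|=2607.6123
3. ⊥bis P3·P1 via (57.27,17.405): [(0, 0.0653) (0, 0) (63, 0) (63, 19.1399)]  |A|=604.9619
4. ⊥bis P3·P2 via (56.045,39.355): [(0, 0.0653) (0, 0) (63, 0) (63, 19.1399)]  |A|=604.9619
5. canonical 4-gon: [(0, 0.0653) (0, 0) (63, 0) (63, 19.1399)]
6. shoelace: 604.9619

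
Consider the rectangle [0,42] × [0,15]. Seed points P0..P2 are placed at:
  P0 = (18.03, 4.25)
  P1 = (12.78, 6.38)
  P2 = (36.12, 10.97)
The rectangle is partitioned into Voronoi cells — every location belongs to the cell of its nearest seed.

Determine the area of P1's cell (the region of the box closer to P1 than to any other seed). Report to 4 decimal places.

1. box [0,42]×[0,15]: [(0, 0) (42, 0) (42, 15) (0, 15)]
2. ⊥bis P1·P0 via (15.405,5.315): [(0, 0) (13.2486, 0) (19.3343, 15) (0, 15)]  |A|=244.3723
3. ⊥bis P1·P2 via (24.45,8.675): [(0, 0) (13.2486, 0) (19.3343, 15) (0, 15)]  |A|=244.3723
4. canonical 4-gon: [(0, 0) (13.2486, 0) (19.3343, 15) (0, 15)]
5. shoelace: 244.3723

Area of P1's cell: 244.3723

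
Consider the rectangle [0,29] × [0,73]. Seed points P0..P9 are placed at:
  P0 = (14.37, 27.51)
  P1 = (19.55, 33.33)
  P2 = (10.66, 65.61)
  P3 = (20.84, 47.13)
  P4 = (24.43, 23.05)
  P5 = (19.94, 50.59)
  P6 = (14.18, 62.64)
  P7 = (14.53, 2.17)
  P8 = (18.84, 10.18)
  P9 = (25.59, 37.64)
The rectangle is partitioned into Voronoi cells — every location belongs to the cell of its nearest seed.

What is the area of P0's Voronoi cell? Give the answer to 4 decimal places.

1. box [0,29]×[0,73]: [(0, 0) (29, 0) (29, 73) (0, 73)]
2. ⊥bis P0·P1 via (16.96,30.42): [(0, 45.515) (0, 0) (29, 0) (29, 19.704)]  |A|=945.6751
3. ⊥bis P0·P2 via (12.515,46.56): [(0.1758, 45.3585) (0, 45.3413) (0, 0) (29, 0) (29, 19.704)]  |A|=945.6598
4. ⊥bis P0·P3 via (17.605,37.32): [(4.2648, 41.7191) (0, 43.1255) (0, 0) (29, 0) (29, 19.704)]  |A|=940.5797
5. ⊥bis P0·P4 via (19.4,25.28): [(20.3436, 27.4085) (4.2648, 41.7191) (0, 43.1255) (0, 0) (8.1924, 0)]  |A|=570.1447
6. ⊥bis P0·P5 via (17.155,39.05): [(20.3436, 27.4085) (4.2648, 41.7191) (0, 43.1255) (0, 0) (8.1924, 0)]  |A|=570.1447
7. ⊥bis P0·P6 via (14.275,45.075): [(20.3436, 27.4085) (4.2648, 41.7191) (0, 43.1255) (0, 0) (8.1924, 0)]  |A|=570.1447
8. ⊥bis P0·P7 via (14.45,14.84): [(14.7724, 14.842) (20.3436, 27.4085) (4.2648, 41.7191) (0, 43.1255) (0, 14.7488)]  |A|=400.4114
9. ⊥bis P0·P8 via (16.605,18.845): [(0.7422, 14.7534) (16.5396, 18.8281) (20.3436, 27.4085) (4.2648, 41.7191) (0, 43.1255) (0, 14.7488)]  |A|=372.5268
10. ⊥bis P0·P9 via (19.98,32.575): [(0.7422, 14.7534) (16.5396, 18.8281) (20.3436, 27.4085) (4.2648, 41.7191) (0, 43.1255) (0, 14.7488)]  |A|=372.5268
11. canonical 6-gon: [(0.7422, 14.7534) (16.5396, 18.8281) (20.3436, 27.4085) (4.2648, 41.7191) (0, 43.1255) (0, 14.7488)]
12. shoelace: 372.5268

Area of P0's cell: 372.5268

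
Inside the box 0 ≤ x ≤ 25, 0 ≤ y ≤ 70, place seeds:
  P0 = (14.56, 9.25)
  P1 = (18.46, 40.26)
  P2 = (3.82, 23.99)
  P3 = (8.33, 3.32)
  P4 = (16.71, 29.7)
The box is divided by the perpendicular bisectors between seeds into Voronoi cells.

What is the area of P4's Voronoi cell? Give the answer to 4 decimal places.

1. box [0,25]×[0,70]: [(0, 0) (25, 0) (25, 70) (0, 70)]
2. ⊥bis P4·P0 via (15.635,19.475): [(0, 21.1188) (25, 18.4904) (25, 70) (0, 70)]  |A|=1254.8851
3. ⊥bis P4·P1 via (17.585,34.98): [(0, 37.8942) (0, 21.1188) (25, 18.4904) (25, 33.7512)]  |A|=400.4522
4. ⊥bis P4·P2 via (10.265,26.845): [(5.7959, 36.9337) (13.4269, 19.7071) (25, 18.4904) (25, 33.7512)]  |A|=241.5741
5. ⊥bis P4·P3 via (12.52,16.51): [(5.7959, 36.9337) (13.4269, 19.7071) (25, 18.4904) (25, 33.7512)]  |A|=241.5741
6. canonical 4-gon: [(5.7959, 36.9337) (13.4269, 19.7071) (25, 18.4904) (25, 33.7512)]
7. shoelace: 241.5741

Area of P4's cell: 241.5741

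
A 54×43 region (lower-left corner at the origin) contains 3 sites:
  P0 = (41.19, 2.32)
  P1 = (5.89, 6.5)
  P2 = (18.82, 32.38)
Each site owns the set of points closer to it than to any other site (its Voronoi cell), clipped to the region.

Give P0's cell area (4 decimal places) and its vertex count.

Area of P0's cell: 724.0242 (4 vertices)

1. box [0,54]×[0,43]: [(0, 0) (54, 0) (54, 43) (0, 43)]
2. ⊥bis P0·P1 via (23.54,4.41): [(23.0178, 0) (54, 0) (54, 43) (28.1096, 43)]  |A|=1222.7614
3. ⊥bis P0·P2 via (30.005,17.35): [(24.5956, 13.3244) (23.0178, 0) (54, 0) (54, 35.2066)]  |A|=724.0242
4. canonical 4-gon: [(24.5956, 13.3244) (23.0178, 0) (54, 0) (54, 35.2066)]
5. shoelace: 724.0242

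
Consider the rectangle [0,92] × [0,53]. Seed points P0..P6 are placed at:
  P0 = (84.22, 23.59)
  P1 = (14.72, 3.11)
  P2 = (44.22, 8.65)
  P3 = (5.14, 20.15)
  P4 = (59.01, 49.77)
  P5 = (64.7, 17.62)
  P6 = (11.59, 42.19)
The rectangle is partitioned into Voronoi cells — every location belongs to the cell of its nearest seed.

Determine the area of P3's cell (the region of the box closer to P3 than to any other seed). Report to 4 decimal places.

Area of P3's cell: 434.2136

1. box [0,92]×[0,53]: [(0, 0) (92, 0) (92, 53) (0, 53)]
2. ⊥bis P3·P0 via (44.68,21.87): [(0, 0) (45.6314, 0) (43.3258, 53) (0, 53)]  |A|=2357.3655
3. ⊥bis P3·P1 via (9.93,11.63): [(0, 6.0473) (44.2852, 30.9447) (43.3258, 53) (0, 53)]  |A|=1517.4374
4. ⊥bis P3·P2 via (24.68,14.4): [(0, 6.0473) (26.6273, 21.0173) (36.0388, 53) (0, 53)]  |A|=1201.4192
5. ⊥bis P3·P4 via (32.075,34.96): [(0, 6.0473) (26.6273, 21.0173) (31.199, 36.5532) (22.1558, 53) (0, 53)]  |A|=1087.2546
6. ⊥bis P3·P5 via (34.92,18.885): [(0, 6.0473) (26.6273, 21.0173) (31.199, 36.5532) (22.1558, 53) (0, 53)]  |A|=1087.2546
7. ⊥bis P3·P6 via (8.365,31.17): [(0, 33.618) (0, 6.0473) (26.6273, 21.0173) (27.93, 25.4443)]  |A|=434.2136
8. canonical 4-gon: [(0, 33.618) (0, 6.0473) (26.6273, 21.0173) (27.93, 25.4443)]
9. shoelace: 434.2136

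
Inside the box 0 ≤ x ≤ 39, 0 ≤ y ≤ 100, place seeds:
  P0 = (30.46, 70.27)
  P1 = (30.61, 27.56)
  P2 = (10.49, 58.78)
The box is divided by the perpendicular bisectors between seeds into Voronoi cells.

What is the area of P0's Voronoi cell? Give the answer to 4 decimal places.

1. box [0,39]×[0,100]: [(0, 0) (39, 0) (39, 100) (0, 100)]
2. ⊥bis P0·P1 via (30.535,48.915): [(0, 48.8078) (39, 48.9447) (39, 100) (0, 100)]  |A|=1993.8265
3. ⊥bis P0·P2 via (20.475,64.525): [(29.4586, 48.9112) (39, 48.9447) (39, 100) (0.064, 100)]  |A|=1238.1661
4. canonical 4-gon: [(29.4586, 48.9112) (39, 48.9447) (39, 100) (0.064, 100)]
5. shoelace: 1238.1661

Area of P0's cell: 1238.1661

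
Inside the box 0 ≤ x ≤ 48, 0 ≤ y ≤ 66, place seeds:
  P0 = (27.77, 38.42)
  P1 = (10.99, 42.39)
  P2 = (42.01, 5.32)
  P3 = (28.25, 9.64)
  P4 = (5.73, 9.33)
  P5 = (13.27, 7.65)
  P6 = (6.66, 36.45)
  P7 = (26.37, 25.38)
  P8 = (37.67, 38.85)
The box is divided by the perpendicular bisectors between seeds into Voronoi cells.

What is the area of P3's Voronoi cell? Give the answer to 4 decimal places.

1. box [0,48]×[0,66]: [(0, 0) (48, 0) (48, 66) (0, 66)]
2. ⊥bis P3·P0 via (28.01,24.03): [(0, 23.5628) (0, 0) (48, 0) (48, 24.3634)]  |A|=1150.2298
3. ⊥bis P3·P1 via (19.62,26.015): [(15.4563, 23.8206) (0, 15.6748) (0, 0) (48, 0) (48, 24.3634)]  |A|=1089.2699
4. ⊥bis P3·P2 via (35.13,7.48): [(40.3908, 24.2365) (15.4563, 23.8206) (0, 15.6748) (0, 0) (32.7816, 0)]  |A|=812.1565
5. ⊥bis P3·P4 via (16.99,9.485): [(40.3908, 24.2365) (16.7924, 23.8429) (17.1206, 0) (32.7816, 0)]  |A|=471.1765
6. ⊥bis P3·P5 via (20.76,8.645): [(40.3908, 24.2365) (18.7367, 23.8753) (21.9084, 0) (32.7816, 0)]  |A|=390.8352
7. ⊥bis P3·P6 via (17.455,23.045): [(40.3908, 24.2365) (18.7367, 23.8753) (21.9084, 0) (32.7816, 0)]  |A|=390.8352
8. ⊥bis P3·P7 via (27.31,17.51): [(38.7063, 18.8712) (19.703, 16.6014) (21.9084, 0) (32.7816, 0)]  |A|=262.8384
9. ⊥bis P3·P8 via (32.96,24.245): [(38.7063, 18.8712) (19.703, 16.6014) (21.9084, 0) (32.7816, 0)]  |A|=262.8384
10. canonical 4-gon: [(38.7063, 18.8712) (19.703, 16.6014) (21.9084, 0) (32.7816, 0)]
11. shoelace: 262.8384

Area of P3's cell: 262.8384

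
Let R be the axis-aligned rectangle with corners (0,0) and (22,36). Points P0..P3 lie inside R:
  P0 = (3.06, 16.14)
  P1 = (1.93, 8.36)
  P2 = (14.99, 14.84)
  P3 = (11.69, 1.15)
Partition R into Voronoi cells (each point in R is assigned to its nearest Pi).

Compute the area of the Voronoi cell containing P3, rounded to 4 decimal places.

Area of P3's cell: 118.6296

1. box [0,22]×[0,36]: [(0, 0) (22, 0) (22, 36) (0, 36)]
2. ⊥bis P3·P0 via (7.375,8.645): [(0, 4.3991) (0, 0) (22, 0) (22, 17.0649)]  |A|=236.1034
3. ⊥bis P3·P1 via (6.81,4.755): [(11.3921, 10.9577) (3.2973, 0) (22, 0) (22, 17.0649)]  |A|=192.9802
4. ⊥bis P3·P2 via (13.34,7.995): [(9.8287, 8.8414) (3.2973, 0) (22, 0) (22, 5.9075)]  |A|=118.6296
5. canonical 4-gon: [(9.8287, 8.8414) (3.2973, 0) (22, 0) (22, 5.9075)]
6. shoelace: 118.6296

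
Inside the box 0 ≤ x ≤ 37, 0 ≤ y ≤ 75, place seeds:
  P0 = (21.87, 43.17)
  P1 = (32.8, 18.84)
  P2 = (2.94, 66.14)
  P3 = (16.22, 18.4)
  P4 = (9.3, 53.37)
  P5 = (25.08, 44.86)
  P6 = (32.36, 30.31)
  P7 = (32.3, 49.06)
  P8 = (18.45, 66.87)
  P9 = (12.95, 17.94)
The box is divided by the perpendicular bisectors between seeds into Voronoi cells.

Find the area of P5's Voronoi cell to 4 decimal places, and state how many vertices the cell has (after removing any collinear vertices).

Area of P5's cell: 113.0684 (5 vertices)

1. box [0,37]×[0,75]: [(0, 0) (37, 0) (37, 75) (0, 75)]
2. ⊥bis P5·P0 via (23.475,44.015): [(37, 18.3255) (37, 75) (7.162, 75)]  |A|=845.5261
3. ⊥bis P5·P1 via (28.94,31.85): [(29.7527, 32.0911) (37, 34.2414) (37, 75) (7.162, 75)]  |A|=787.8525
4. ⊥bis P5·P2 via (14.01,55.5): [(16.2186, 57.7979) (29.7527, 32.0911) (37, 34.2414) (37, 75) (32.7525, 75)]  |A|=567.7466
5. ⊥bis P5·P3 via (20.65,31.63): [(16.2186, 57.7979) (29.7527, 32.0911) (37, 34.2414) (37, 75) (32.7525, 75)]  |A|=567.7466
6. ⊥bis P5·P4 via (17.19,49.115): [(29.1003, 71.2002) (19.0116, 52.4928) (29.7527, 32.0911) (37, 34.2414) (37, 75) (32.7525, 75)]  |A|=514.8611
7. ⊥bis P5·P6 via (28.72,37.585): [(29.1003, 71.2002) (19.0116, 52.4928) (27.248, 36.8485) (37, 41.7278) (37, 75) (32.7525, 75)]  |A|=458.4251
8. ⊥bis P5·P7 via (28.69,46.96): [(22.1193, 58.2553) (19.0116, 52.4928) (27.248, 36.8485) (32.9209, 39.6869)]  |A|=116.038
9. ⊥bis P5·P8 via (21.765,55.865): [(23.2497, 56.3122) (20.6489, 55.5288) (19.0116, 52.4928) (27.248, 36.8485) (32.9209, 39.6869)]  |A|=113.0684
10. ⊥bis P5·P9 via (19.015,31.4): [(23.2497, 56.3122) (20.6489, 55.5288) (19.0116, 52.4928) (27.248, 36.8485) (32.9209, 39.6869)]  |A|=113.0684
11. canonical 5-gon: [(23.2497, 56.3122) (20.6489, 55.5288) (19.0116, 52.4928) (27.248, 36.8485) (32.9209, 39.6869)]
12. shoelace: 113.0684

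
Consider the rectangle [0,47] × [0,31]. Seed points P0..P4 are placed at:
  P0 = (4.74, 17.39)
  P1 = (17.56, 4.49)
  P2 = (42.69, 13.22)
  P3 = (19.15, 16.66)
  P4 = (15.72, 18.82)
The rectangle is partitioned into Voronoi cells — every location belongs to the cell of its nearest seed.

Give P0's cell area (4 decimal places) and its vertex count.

Area of P0's cell: 259.4945 (5 vertices)

1. box [0,47]×[0,31]: [(0, 0) (47, 0) (47, 31) (0, 31)]
2. ⊥bis P0·P1 via (11.15,10.94): [(0, 0) (0.1417, 0) (31.3352, 31) (0, 31)]  |A|=487.8921
3. ⊥bis P0·P2 via (23.715,15.305): [(0, 0) (0.1417, 0) (24.7169, 24.4227) (25.4396, 31) (0, 31)]  |A|=468.5037
4. ⊥bis P0·P3 via (11.945,17.025): [(0, 0) (0.1417, 0) (11.6625, 11.4494) (12.653, 31) (0, 31)]  |A|=305.2675
5. ⊥bis P0·P4 via (10.23,18.105): [(0, 0) (0.1417, 0) (11.1616, 10.9516) (8.5506, 31) (0, 31)]  |A|=259.4945
6. canonical 5-gon: [(0, 0) (0.1417, 0) (11.1616, 10.9516) (8.5506, 31) (0, 31)]
7. shoelace: 259.4945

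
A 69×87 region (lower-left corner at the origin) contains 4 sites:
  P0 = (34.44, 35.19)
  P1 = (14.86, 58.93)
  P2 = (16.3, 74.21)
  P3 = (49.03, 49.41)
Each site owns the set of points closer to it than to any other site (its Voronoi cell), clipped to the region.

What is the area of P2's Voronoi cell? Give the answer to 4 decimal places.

Area of P2's cell: 906.5526

1. box [0,69]×[0,87]: [(0, 0) (69, 0) (69, 87) (0, 87)]
2. ⊥bis P2·P0 via (25.37,54.7): [(0, 42.9057) (69, 74.9831) (69, 87) (0, 87)]  |A|=1935.8334
3. ⊥bis P2·P1 via (15.58,66.57): [(0, 68.0383) (44.9493, 63.8022) (69, 74.9831) (69, 87) (0, 87)]  |A|=1370.9887
4. ⊥bis P2·P3 via (32.665,61.81): [(0, 68.0383) (34.8927, 64.75) (51.7518, 87) (0, 87)]  |A|=906.5526
5. canonical 4-gon: [(0, 68.0383) (34.8927, 64.75) (51.7518, 87) (0, 87)]
6. shoelace: 906.5526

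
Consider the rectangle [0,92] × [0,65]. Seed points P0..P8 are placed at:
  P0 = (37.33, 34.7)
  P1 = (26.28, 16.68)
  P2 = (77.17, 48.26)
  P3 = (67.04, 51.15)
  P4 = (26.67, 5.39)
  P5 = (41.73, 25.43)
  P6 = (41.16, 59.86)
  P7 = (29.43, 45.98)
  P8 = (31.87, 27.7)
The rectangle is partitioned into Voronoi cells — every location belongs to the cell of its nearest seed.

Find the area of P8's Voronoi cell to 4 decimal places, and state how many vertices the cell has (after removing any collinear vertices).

1. box [0,92]×[0,65]: [(0, 0) (92, 0) (92, 65) (0, 65)]
2. ⊥bis P8·P0 via (34.6,31.2): [(0, 58.188) (0, 0) (74.6, 0)]  |A|=2170.4124
3. ⊥bis P8·P1 via (29.075,22.19): [(0, 58.188) (0, 36.9386) (72.8199, 0) (74.6, 0)]  |A|=825.4815
4. ⊥bis P8·P2 via (54.52,37.98): [(70.2001, 3.4319) (0, 58.188) (0, 36.9386) (71.4401, 0.6999)]  |A|=820.976
5. ⊥bis P8·P3 via (49.455,39.425): [(70.2001, 3.4319) (0, 58.188) (0, 36.9386) (71.4401, 0.6999)]  |A|=820.976
6. ⊥bis P8·P4 via (29.27,16.545): [(63.6669, 8.5278) (0, 58.188) (0, 36.9386) (49.4979, 11.8303)]  |A|=772.5897
7. ⊥bis P8·P5 via (36.8,26.565): [(37.3697, 29.0396) (0, 58.188) (0, 36.9386) (35.0903, 19.1387)]  |A|=591.0427
8. ⊥bis P8·P6 via (36.515,43.78): [(37.3697, 29.0396) (7.8594, 52.0577) (0, 54.328) (0, 36.9386) (35.0903, 19.1387)]  |A|=575.8742
9. ⊥bis P8·P7 via (30.65,36.84): [(37.3697, 29.0396) (27.8486, 36.4661) (6.5389, 33.6217) (35.0903, 19.1387)]  |A|=250.5182
10. canonical 4-gon: [(37.3697, 29.0396) (27.8486, 36.4661) (6.5389, 33.6217) (35.0903, 19.1387)]
11. shoelace: 250.5182

Area of P8's cell: 250.5182 (4 vertices)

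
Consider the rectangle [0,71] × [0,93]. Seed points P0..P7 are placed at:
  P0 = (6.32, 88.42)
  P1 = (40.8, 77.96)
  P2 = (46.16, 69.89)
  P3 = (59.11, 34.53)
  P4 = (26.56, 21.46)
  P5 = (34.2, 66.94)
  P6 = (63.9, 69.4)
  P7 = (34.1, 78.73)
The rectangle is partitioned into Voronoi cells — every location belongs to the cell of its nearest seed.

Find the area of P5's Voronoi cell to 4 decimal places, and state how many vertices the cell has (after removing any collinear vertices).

Area of P5's cell: 946.1132 (7 vertices)

1. box [0,71]×[0,93]: [(0, 0) (71, 0) (71, 93) (0, 93)]
2. ⊥bis P5·P0 via (20.26,77.68): [(0, 51.3835) (0, 0) (71, 0) (71, 93) (32.0632, 93)]  |A|=5935.8206
3. ⊥bis P5·P1 via (37.5,72.45): [(22.9461, 81.1665) (0, 51.3835) (0, 0) (71, 0) (71, 52.3865)]  |A|=4729.6225
4. ⊥bis P5·P2 via (40.18,68.415): [(39.4768, 71.2661) (22.9461, 81.1665) (0, 51.3835) (0, 0) (57.0549, 0)]  |A|=3407.0217
5. ⊥bis P5·P3 via (46.655,50.735): [(44.8778, 49.3691) (39.4768, 71.2661) (22.9461, 81.1665) (0, 51.3835) (0, 14.8764)]  |A|=1664.8368
6. ⊥bis P5·P4 via (30.38,44.2): [(36.7583, 43.1285) (44.8778, 49.3691) (39.4768, 71.2661) (22.9461, 81.1665) (0, 51.3835) (0, 49.3034)]  |A|=1032.0975
7. ⊥bis P5·P6 via (49.05,68.17): [(36.7583, 43.1285) (44.8778, 49.3691) (39.4768, 71.2661) (22.9461, 81.1665) (0, 51.3835) (0, 49.3034)]  |A|=1032.0975
8. ⊥bis P5·P7 via (34.15,72.835): [(36.7583, 43.1285) (44.8778, 49.3691) (39.4768, 71.2661) (36.8194, 72.8576) (16.4113, 72.6845) (0, 51.3835) (0, 49.3034)]  |A|=946.1132
9. canonical 7-gon: [(36.7583, 43.1285) (44.8778, 49.3691) (39.4768, 71.2661) (36.8194, 72.8576) (16.4113, 72.6845) (0, 51.3835) (0, 49.3034)]
10. shoelace: 946.1132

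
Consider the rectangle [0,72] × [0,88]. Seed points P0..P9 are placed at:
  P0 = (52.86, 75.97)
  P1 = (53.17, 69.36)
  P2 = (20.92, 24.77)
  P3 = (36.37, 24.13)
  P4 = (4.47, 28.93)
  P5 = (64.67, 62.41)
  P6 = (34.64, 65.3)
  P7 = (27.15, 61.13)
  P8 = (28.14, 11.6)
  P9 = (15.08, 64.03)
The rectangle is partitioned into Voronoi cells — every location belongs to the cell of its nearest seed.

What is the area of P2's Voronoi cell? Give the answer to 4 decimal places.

1. box [0,72]×[0,88]: [(0, 0) (72, 0) (72, 88) (0, 88)]
2. ⊥bis P2·P0 via (36.89,50.37): [(0, 73.383) (0, 0) (72, 0) (72, 28.4674)]  |A|=3666.6149
3. ⊥bis P2·P1 via (37.045,47.065): [(4.7774, 70.4027) (0, 73.383) (0, 0) (72, 0) (72, 21.7836)]  |A|=3441.9631
4. ⊥bis P2·P3 via (28.645,24.45): [(29.7989, 52.3058) (4.7774, 70.4027) (0, 73.383) (0, 0) (27.6322, 0)]  |A|=1821.9709
5. ⊥bis P2·P4 via (12.695,26.85): [(29.7989, 52.3058) (20.7817, 58.8275) (5.905, 0) (27.6322, 0)]  |A|=881.9698
6. ⊥bis P2·P5 via (42.795,43.59): [(29.7989, 52.3058) (20.7817, 58.8275) (5.905, 0) (27.6322, 0)]  |A|=881.9698
7. ⊥bis P2·P6 via (27.78,45.035): [(29.474, 44.4616) (18.1207, 48.3048) (5.905, 0) (27.6322, 0)]  |A|=780.6967
8. ⊥bis P2·P7 via (24.035,42.95): [(29.3735, 42.0353) (17.0684, 44.1437) (5.905, 0) (27.6322, 0)]  |A|=740.0194
9. ⊥bis P2·P8 via (24.53,18.185): [(28.4751, 20.3477) (29.3735, 42.0353) (17.0684, 44.1437) (8.2462, 9.258)]  |A|=438.3122
10. ⊥bis P2·P9 via (18,44.4): [(28.4751, 20.3477) (29.3735, 42.0353) (17.0684, 44.1437) (8.2462, 9.258)]  |A|=438.3122
11. canonical 4-gon: [(28.4751, 20.3477) (29.3735, 42.0353) (17.0684, 44.1437) (8.2462, 9.258)]
12. shoelace: 438.3122

Area of P2's cell: 438.3122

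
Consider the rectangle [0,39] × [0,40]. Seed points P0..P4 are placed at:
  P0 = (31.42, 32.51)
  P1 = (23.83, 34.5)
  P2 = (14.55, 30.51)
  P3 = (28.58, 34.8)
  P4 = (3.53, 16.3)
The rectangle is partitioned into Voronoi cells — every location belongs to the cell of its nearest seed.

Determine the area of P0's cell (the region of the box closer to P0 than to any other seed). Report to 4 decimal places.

Area of P0's cell: 457.9380

1. box [0,39]×[0,40]: [(0, 0) (39, 0) (39, 40) (0, 40)]
2. ⊥bis P0·P1 via (27.625,33.505): [(18.8404, 0) (39, 0) (39, 40) (29.3279, 40)]  |A|=596.6335
3. ⊥bis P0·P2 via (22.985,31.51): [(24.2669, 20.697) (26.7206, 0) (39, 0) (39, 40) (29.3279, 40)]  |A|=515.085
4. ⊥bis P0·P3 via (30,33.655): [(26.5389, 29.3627) (24.2669, 20.697) (26.7206, 0) (39, 0) (39, 40) (35.1162, 40)]  |A|=484.299
5. ⊥bis P0·P4 via (17.475,24.405): [(26.5389, 29.3627) (24.2669, 20.697) (25.4551, 10.6749) (31.6595, 0) (39, 0) (39, 40) (35.1162, 40)]  |A|=457.938
6. canonical 7-gon: [(26.5389, 29.3627) (24.2669, 20.697) (25.4551, 10.6749) (31.6595, 0) (39, 0) (39, 40) (35.1162, 40)]
7. shoelace: 457.938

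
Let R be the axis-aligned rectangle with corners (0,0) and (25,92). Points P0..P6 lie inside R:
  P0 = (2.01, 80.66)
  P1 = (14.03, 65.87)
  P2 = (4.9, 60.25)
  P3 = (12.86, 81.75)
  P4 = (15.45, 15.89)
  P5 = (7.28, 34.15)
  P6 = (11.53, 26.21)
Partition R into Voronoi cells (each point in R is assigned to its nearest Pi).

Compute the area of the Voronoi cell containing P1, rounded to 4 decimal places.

Area of P1's cell: 363.8032

1. box [0,25]×[0,92]: [(0, 0) (25, 0) (25, 92) (0, 92)]
2. ⊥bis P1·P0 via (8.02,73.265): [(0, 66.7471) (0, 0) (25, 0) (25, 87.0648)]  |A|=1922.6487
3. ⊥bis P1·P2 via (9.465,63.06): [(4.7961, 70.6449) (25, 37.8225) (25, 87.0648)]  |A|=497.4434
4. ⊥bis P1·P3 via (13.445,73.81): [(8.2166, 73.4248) (4.7961, 70.6449) (25, 37.8225) (25, 74.6613)]  |A|=393.3571
5. ⊥bis P1·P4 via (14.74,40.88): [(8.2166, 73.4248) (4.7961, 70.6449) (22.974, 41.1139) (25, 41.1715) (25, 74.6613)]  |A|=389.9645
6. ⊥bis P1·P5 via (10.655,50.01): [(8.2166, 73.4248) (4.7961, 70.6449) (18.5294, 48.3343) (25, 46.9574) (25, 74.6613)]  |A|=363.8032
7. ⊥bis P1·P6 via (12.78,46.04): [(8.2166, 73.4248) (4.7961, 70.6449) (18.5294, 48.3343) (25, 46.9574) (25, 74.6613)]  |A|=363.8032
8. canonical 5-gon: [(8.2166, 73.4248) (4.7961, 70.6449) (18.5294, 48.3343) (25, 46.9574) (25, 74.6613)]
9. shoelace: 363.8032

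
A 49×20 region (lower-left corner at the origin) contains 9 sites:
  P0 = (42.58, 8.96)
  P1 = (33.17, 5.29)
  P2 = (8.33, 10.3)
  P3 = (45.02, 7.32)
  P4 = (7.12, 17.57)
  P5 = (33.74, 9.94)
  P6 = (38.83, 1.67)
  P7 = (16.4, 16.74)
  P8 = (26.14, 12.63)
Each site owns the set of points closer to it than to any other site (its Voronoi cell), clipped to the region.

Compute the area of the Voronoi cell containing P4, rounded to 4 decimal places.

Area of P4's cell: 75.0028

1. box [0,49]×[0,20]: [(0, 0) (49, 0) (49, 20) (0, 20)]
2. ⊥bis P4·P0 via (24.85,13.265): [(0, 0) (21.6291, 0) (26.4853, 20) (0, 20)]  |A|=481.1446
3. ⊥bis P4·P1 via (20.145,11.43): [(0, 0) (14.7569, 0) (24.1849, 20) (0, 20)]  |A|=389.4179
4. ⊥bis P4·P2 via (7.725,13.935): [(0, 12.6493) (22.4838, 16.3914) (24.1849, 20) (0, 20)]  |A|=126.2728
5. ⊥bis P4·P3 via (26.07,12.445): [(0, 12.6493) (22.4838, 16.3914) (24.1849, 20) (0, 20)]  |A|=126.2728
6. ⊥bis P4·P5 via (20.43,13.755): [(0, 12.6493) (21.1206, 16.1645) (22.22, 20) (0, 20)]  |A|=120.238
7. ⊥bis P4·P6 via (22.975,9.62): [(0, 12.6493) (21.1206, 16.1645) (22.22, 20) (0, 20)]  |A|=120.238
8. ⊥bis P4·P7 via (11.76,17.155): [(0, 12.6493) (11.5286, 14.5681) (12.0145, 20) (0, 20)]  |A|=75.0028
9. ⊥bis P4·P8 via (16.63,15.1): [(0, 12.6493) (11.5286, 14.5681) (12.0145, 20) (0, 20)]  |A|=75.0028
10. canonical 4-gon: [(0, 12.6493) (11.5286, 14.5681) (12.0145, 20) (0, 20)]
11. shoelace: 75.0028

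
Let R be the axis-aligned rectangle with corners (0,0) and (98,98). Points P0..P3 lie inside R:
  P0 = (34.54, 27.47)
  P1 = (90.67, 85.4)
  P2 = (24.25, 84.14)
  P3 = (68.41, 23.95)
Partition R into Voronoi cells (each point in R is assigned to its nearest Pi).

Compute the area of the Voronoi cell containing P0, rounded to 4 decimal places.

Area of P0's cell: 2865.6298

1. box [0,98]×[0,98]: [(0, 0) (98, 0) (98, 98) (0, 98)]
2. ⊥bis P0·P1 via (62.605,56.435): [(0, 0) (98, 0) (98, 22.1398) (19.7071, 98) (0, 98)]  |A|=6634.3413
3. ⊥bis P0·P2 via (29.395,55.805): [(0, 50.4675) (0, 0) (98, 0) (98, 22.1398) (57.9112, 60.9829)]  |A|=4893.2597
4. ⊥bis P0·P3 via (51.475,25.71): [(55.0875, 60.4702) (0, 50.4675) (0, 0) (48.803, 0)]  |A|=2865.6298
5. canonical 4-gon: [(55.0875, 60.4702) (0, 50.4675) (0, 0) (48.803, 0)]
6. shoelace: 2865.6298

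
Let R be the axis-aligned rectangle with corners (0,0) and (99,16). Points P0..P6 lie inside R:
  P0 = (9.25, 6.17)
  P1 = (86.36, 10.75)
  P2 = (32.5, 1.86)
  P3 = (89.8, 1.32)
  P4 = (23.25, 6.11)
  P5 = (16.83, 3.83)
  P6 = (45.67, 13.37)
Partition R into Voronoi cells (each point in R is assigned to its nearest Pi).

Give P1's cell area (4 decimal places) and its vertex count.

1. box [0,99]×[0,16]: [(0, 0) (99, 0) (99, 16) (0, 16)]
2. ⊥bis P1·P0 via (47.805,8.46): [(48.3075, 0) (99, 0) (99, 16) (47.3572, 16)]  |A|=818.6828
3. ⊥bis P1·P2 via (59.43,6.305): [(60.4707, 0) (99, 0) (99, 16) (57.8298, 16)]  |A|=637.5964
4. ⊥bis P1·P3 via (88.08,6.035): [(60.4707, 0) (71.5364, 0) (99, 10.0185) (99, 16) (57.8298, 16)]  |A|=500.0237
5. ⊥bis P1·P4 via (54.805,8.43): [(60.4707, 0) (71.5364, 0) (99, 10.0185) (99, 16) (57.8298, 16)]  |A|=500.0237
6. ⊥bis P1·P5 via (51.595,7.29): [(60.4707, 0) (71.5364, 0) (99, 10.0185) (99, 16) (57.8298, 16)]  |A|=500.0237
7. ⊥bis P1·P6 via (66.015,12.06): [(65.2385, 0) (71.5364, 0) (99, 10.0185) (99, 16) (66.2687, 16)]  |A|=394.37
8. canonical 5-gon: [(65.2385, 0) (71.5364, 0) (99, 10.0185) (99, 16) (66.2687, 16)]
9. shoelace: 394.37

Area of P1's cell: 394.3700 (5 vertices)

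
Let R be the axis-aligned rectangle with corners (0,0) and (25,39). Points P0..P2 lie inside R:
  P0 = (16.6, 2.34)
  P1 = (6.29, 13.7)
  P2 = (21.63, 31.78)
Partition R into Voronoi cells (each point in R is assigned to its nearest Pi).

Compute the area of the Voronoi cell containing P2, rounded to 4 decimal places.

Area of P2's cell: 370.2260

1. box [0,25]×[0,39]: [(0, 0) (25, 0) (25, 39) (0, 39)]
2. ⊥bis P2·P0 via (19.115,17.06): [(0, 20.3259) (25, 16.0545) (25, 39) (0, 39)]  |A|=520.2447
3. ⊥bis P2·P1 via (13.96,22.74): [(0, 34.5844) (21.0427, 16.7306) (25, 16.0545) (25, 39) (0, 39)]  |A|=370.226
4. canonical 5-gon: [(0, 34.5844) (21.0427, 16.7306) (25, 16.0545) (25, 39) (0, 39)]
5. shoelace: 370.226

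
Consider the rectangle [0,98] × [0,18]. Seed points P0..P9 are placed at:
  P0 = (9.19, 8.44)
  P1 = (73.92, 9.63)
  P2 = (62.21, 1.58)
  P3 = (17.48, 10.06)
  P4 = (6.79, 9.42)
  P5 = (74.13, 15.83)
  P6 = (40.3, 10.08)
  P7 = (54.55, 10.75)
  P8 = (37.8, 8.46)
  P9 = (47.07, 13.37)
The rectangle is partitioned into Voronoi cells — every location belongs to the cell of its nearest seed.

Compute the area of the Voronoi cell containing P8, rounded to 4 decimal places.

1. box [0,98]×[0,18]: [(0, 0) (98, 0) (98, 18) (0, 18)]
2. ⊥bis P8·P0 via (23.495,8.45): [(23.5009, 0) (98, 0) (98, 18) (23.4883, 18)]  |A|=1341.0969
3. ⊥bis P8·P1 via (55.86,9.045): [(23.5009, 0) (56.153, 0) (55.5699, 18) (23.4883, 18)]  |A|=582.6032
4. ⊥bis P8·P2 via (50.005,5.02): [(23.5009, 0) (48.5901, 0) (53.6634, 18) (23.4883, 18)]  |A|=497.3788
5. ⊥bis P8·P3 via (27.64,9.26): [(26.9109, 0) (48.5901, 0) (53.6634, 18) (28.3282, 18)]  |A|=423.1304
6. ⊥bis P8·P4 via (22.295,8.94): [(26.9109, 0) (48.5901, 0) (53.6634, 18) (28.3282, 18)]  |A|=423.1304
7. ⊥bis P8·P5 via (55.965,12.145): [(26.9109, 0) (48.5901, 0) (53.6634, 18) (28.3282, 18)]  |A|=423.1304
8. ⊥bis P8·P6 via (39.05,9.27): [(26.9109, 0) (45.057, 0) (33.393, 18) (28.3282, 18)]  |A|=208.8978
9. ⊥bis P8·P7 via (46.175,9.605): [(26.9109, 0) (45.057, 0) (33.393, 18) (28.3282, 18)]  |A|=208.8978
10. ⊥bis P8·P9 via (42.435,10.915): [(26.9109, 0) (45.057, 0) (33.393, 18) (28.3282, 18)]  |A|=208.8978
11. canonical 4-gon: [(26.9109, 0) (45.057, 0) (33.393, 18) (28.3282, 18)]
12. shoelace: 208.8978

Area of P8's cell: 208.8978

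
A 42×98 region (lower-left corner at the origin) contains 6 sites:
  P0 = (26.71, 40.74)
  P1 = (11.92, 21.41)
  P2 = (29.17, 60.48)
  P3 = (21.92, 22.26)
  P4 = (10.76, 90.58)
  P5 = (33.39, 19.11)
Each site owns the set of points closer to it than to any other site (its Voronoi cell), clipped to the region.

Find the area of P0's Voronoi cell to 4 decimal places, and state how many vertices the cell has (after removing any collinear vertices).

1. box [0,42]×[0,98]: [(0, 0) (42, 0) (42, 98) (0, 98)]
2. ⊥bis P0·P1 via (19.315,31.075): [(0, 45.8535) (42, 13.718) (42, 98) (0, 98)]  |A|=2864.9984
3. ⊥bis P0·P2 via (27.94,50.61): [(0, 54.0919) (0, 45.8535) (42, 13.718) (42, 48.8578)]  |A|=910.9426
4. ⊥bis P0·P3 via (24.315,31.5): [(0, 54.0919) (0, 45.8535) (15.9134, 33.6777) (42, 26.9161) (42, 48.8578)]  |A|=738.7959
5. ⊥bis P0·P4 via (18.735,65.66): [(0, 54.0919) (0, 45.8535) (15.9134, 33.6777) (42, 26.9161) (42, 48.8578)]  |A|=738.7959
6. ⊥bis P0·P5 via (30.05,29.925): [(0, 54.0919) (0, 45.8535) (15.9134, 33.6777) (30.2058, 29.9731) (42, 33.6155) (42, 48.8578)]  |A|=699.2885
7. canonical 6-gon: [(0, 54.0919) (0, 45.8535) (15.9134, 33.6777) (30.2058, 29.9731) (42, 33.6155) (42, 48.8578)]
8. shoelace: 699.2885

Area of P0's cell: 699.2885 (6 vertices)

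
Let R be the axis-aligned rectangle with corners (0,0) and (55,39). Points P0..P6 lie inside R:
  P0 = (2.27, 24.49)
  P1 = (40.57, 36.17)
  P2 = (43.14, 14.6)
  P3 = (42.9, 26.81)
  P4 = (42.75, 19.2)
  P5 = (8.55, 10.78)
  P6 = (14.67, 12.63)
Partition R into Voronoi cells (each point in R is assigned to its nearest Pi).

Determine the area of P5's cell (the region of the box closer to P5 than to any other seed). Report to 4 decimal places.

1. box [0,55]×[0,39]: [(0, 0) (55, 0) (55, 39) (0, 39)]
2. ⊥bis P5·P0 via (5.41,17.635): [(0, 15.1569) (0, 0) (55, 0) (55, 39) (52.0524, 39)]  |A|=1524.4548
3. ⊥bis P5·P1 via (24.56,23.475): [(22.8546, 25.6257) (0, 15.1569) (0, 0) (43.1743, 0)]  |A|=726.3883
4. ⊥bis P5·P2 via (25.845,12.69): [(24.6691, 23.3374) (22.8546, 25.6257) (0, 15.1569) (0, 0) (27.2464, 0)]  |A|=540.5311
5. ⊥bis P5·P3 via (25.725,18.795): [(24.999, 20.3508) (22.5932, 25.5059) (0, 15.1569) (0, 0) (27.2464, 0)]  |A|=537.381
6. ⊥bis P5·P4 via (25.65,14.99): [(25.543, 15.4246) (23.5833, 23.3843) (22.5932, 25.5059) (0, 15.1569) (0, 0) (27.2464, 0)]  |A|=534.7194
7. ⊥bis P5·P6 via (11.61,11.705): [(9.2814, 19.4083) (0, 15.1569) (0, 0) (15.1483, 0)]  |A|=217.3398
8. canonical 4-gon: [(9.2814, 19.4083) (0, 15.1569) (0, 0) (15.1483, 0)]
9. shoelace: 217.3398

Area of P5's cell: 217.3398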